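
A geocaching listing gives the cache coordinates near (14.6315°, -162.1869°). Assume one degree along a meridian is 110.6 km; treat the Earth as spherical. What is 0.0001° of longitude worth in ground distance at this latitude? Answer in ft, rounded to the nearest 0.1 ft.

35.1 ft

0.0001° of longitude at 14.6315° is 0.0001 × 110600 × cos 14.6315° ≈ 0.0001 × 107013 = 10.7013 m.
Converting: 10.7013 m × 3.2808 ft/m ≈ 35.109 ft.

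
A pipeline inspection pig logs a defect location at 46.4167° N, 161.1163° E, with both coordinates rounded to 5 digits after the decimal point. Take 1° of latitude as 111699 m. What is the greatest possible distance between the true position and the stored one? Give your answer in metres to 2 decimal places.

Rounding to 5 decimal places leaves each coordinate within ±5e-06° of the true value.
N–S: 5e-06° × 111699 m/° = 0.558495 m.
E–W at 46.4167°: 5e-06° × 111699 × cos 46.4167° = 5e-06 × 111699 × 0.6894 ≈ 0.385031 m.
Worst case both components are at the extreme and orthogonal: √(0.558495² + 0.385031²) ≈ 0.678355 m.

0.68 metres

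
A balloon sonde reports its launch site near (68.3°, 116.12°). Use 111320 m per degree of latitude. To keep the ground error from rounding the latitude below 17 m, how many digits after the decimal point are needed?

4 decimal places

One degree of latitude covers 111320 m.
With N decimal places the half-ulp bound is 0.5·10⁻ᴺ°, or 0.5·10⁻ᴺ × 111320 m on the ground.
Setting 55660 × 10⁻ᴺ ≤ 17 gives 10ᴺ ≥ 3274, i.e. N ≥ 3.52.
N = 3 would give 55.7 m (too coarse); N = 4 gives 5.57 m ≤ 17 m.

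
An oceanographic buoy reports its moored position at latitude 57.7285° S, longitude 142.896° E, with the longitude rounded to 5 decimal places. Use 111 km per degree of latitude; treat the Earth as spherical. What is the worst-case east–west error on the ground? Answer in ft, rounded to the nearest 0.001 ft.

0.972 ft

Rounding to 5 decimal places leaves the longitude within ±5e-06° of the true value.
At latitude 57.7285° a degree of longitude spans 111000 m × cos 57.7285° = 111000 × 0.5339 ≈ 59266.4 m.
Maximum E–W displacement: 5e-06 × 59266.4 = 0.296332 m.
In feet: 0.296332 m ÷ 0.3048 ≈ 0.97222 ft.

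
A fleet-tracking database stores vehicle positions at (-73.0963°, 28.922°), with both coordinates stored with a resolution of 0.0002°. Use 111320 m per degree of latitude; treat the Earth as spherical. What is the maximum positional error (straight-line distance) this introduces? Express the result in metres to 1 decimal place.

11.6 metres

With a 0.0002° grid the true value lies within half a step, ±0.0002°/2 = ±0.0001°, of the stored one.
North–south component: 0.0001° × 111320 = 11.132 m.
Longitude error → 0.0001 × 111320 × cos 73.0963° = 0.0001 × 111320 × 0.2908 ≈ 3.23678 m.
Combining orthogonally: (11.132² + 3.23678²)^½ ≈ 11.593 m.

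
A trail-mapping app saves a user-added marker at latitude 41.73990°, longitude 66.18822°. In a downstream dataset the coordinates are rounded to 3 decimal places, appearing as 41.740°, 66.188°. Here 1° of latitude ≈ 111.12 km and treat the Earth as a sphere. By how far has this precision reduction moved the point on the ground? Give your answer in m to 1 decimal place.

21.4 m

Δlat = 41.73990 − 41.740 = -0.00010°; Δlon = 66.18822 − 66.188 = +0.00022°.
North–south shift: -0.00010 × 111120 = -11.112 m.
East–west at this latitude: 0.00022° × 111120 × cos 41.74° ≈ 0.00022 × 82914.8 = 18.2413 m.
Hypotenuse of the two orthogonal shifts: √(11.112² + 18.2413²) = 21.3593 m.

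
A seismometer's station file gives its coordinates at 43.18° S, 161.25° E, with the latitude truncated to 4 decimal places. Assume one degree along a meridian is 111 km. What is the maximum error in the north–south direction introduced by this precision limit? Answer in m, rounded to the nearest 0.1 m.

Truncating at 4 decimal places can drop up to a full unit in the last place, so the latitude may be off by as much as 0.0001°.
North–south distance: 0.0001° × 111000 m/° = 11.1 m.

11.1 m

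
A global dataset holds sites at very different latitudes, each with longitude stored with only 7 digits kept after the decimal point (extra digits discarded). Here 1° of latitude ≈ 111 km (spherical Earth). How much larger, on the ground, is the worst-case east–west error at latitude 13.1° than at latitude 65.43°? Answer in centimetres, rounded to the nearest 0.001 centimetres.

0.620 centimetres

Truncating at 7 decimal places can drop up to a full unit in the last place, so the longitude may be off by as much as 1e-07°.
At 13.1°: 1e-07° × 111000 × cos 13.1° = 1e-07 × 111000 × 0.9740 ≈ 0.010811 m.
At 65.43°: 1e-07° × 111000 × cos 65.43° = 1e-07 × 111000 × 0.4158 ≈ 0.0046154 m.
So the lower-latitude error exceeds the higher by 0.010811 − 0.0046154 = 0.0061957 m.
That is 0.0061957 m = 0.61957 cm.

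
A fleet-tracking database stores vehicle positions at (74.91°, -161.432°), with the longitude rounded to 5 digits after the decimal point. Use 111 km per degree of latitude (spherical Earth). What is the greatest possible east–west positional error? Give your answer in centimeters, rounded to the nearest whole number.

Rounding to 5 decimal places leaves the longitude within ±5e-06° of the true value.
One degree of longitude at 74.91° is 111000 × cos 74.91° ≈ 111000 × 0.2603 = 28897.3 m.
So at most 5e-06° × 28897.3 ≈ 0.144486 m east–west.
That is 0.144486 m = 14.449 cm.

14 centimeters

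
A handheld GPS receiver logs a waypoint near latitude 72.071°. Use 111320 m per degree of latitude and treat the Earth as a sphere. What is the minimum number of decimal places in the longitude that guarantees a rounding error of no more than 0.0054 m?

At 72.071° one degree of longitude covers 111320 × cos 72.071° ≈ 111320 × 0.3078 ≈ 34268.6 m.
N decimal places → at most half a unit in the last place, 0.5 × 10⁻ᴺ° = 34268.6/2 × 10⁻ᴺ m.
Need 0.5 × 34268.6 × 10⁻ᴺ ≤ 0.0054 → 10⁻ᴺ ≤ 3.152e-07, so N ≥ 6.50.
So 7 decimal places suffice (0.00171 m); 6 would allow up to 0.0171 m.

7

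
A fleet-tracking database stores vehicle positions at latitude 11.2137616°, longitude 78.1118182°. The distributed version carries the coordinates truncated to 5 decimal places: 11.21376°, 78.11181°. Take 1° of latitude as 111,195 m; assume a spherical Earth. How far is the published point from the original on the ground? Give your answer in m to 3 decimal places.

0.912 m

Δlat = 11.2137616 − 11.21376 = +0.0000016°; Δlon = 78.1118182 − 78.11181 = +0.0000082°.
North–south shift: 0.0000016 × 111195 = 0.177912 m.
E–W at 11.2138°: 0.0000082° × 111195 × cos 11.2138° = 0.0000082 × 111195 × 0.9809 ≈ 0.894391 m.
Hypotenuse of the two orthogonal shifts: √(0.177912² + 0.894391²) = 0.911915 m.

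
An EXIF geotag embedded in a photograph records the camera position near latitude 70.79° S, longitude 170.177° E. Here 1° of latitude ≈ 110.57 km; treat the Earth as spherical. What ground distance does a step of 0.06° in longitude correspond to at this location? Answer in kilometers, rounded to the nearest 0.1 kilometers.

0.06° of longitude at 70.79° is 0.06 × 110570 × cos 70.79° ≈ 0.06 × 36381 = 2182.86 m.
That is 2182.86 m = 2.1829 km.

2.2 kilometers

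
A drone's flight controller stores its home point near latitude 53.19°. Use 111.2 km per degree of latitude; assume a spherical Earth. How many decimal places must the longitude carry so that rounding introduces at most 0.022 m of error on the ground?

At 53.19° one degree of longitude covers 111200 × cos 53.19° ≈ 111200 × 0.5992 ≈ 66627 m.
Rounding to N decimal places gives at most 0.5 × 10⁻ᴺ degrees of error, i.e. 0.5 × 10⁻ᴺ × 66627 m.
Need 0.5 × 66627 × 10⁻ᴺ ≤ 0.022 → 10⁻ᴺ ≤ 6.604e-07, so N ≥ 6.18.
At 6 places the error can reach 0.0333 m, but 7 places keeps it to 0.00333 m.

7 decimal places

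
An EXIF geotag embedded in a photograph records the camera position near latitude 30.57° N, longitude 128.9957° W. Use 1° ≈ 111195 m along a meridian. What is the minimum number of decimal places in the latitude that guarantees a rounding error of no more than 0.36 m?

One degree of latitude covers 111195 m.
With N decimal places the half-ulp bound is 0.5·10⁻ᴺ°, or 0.5·10⁻ᴺ × 111195 m on the ground.
Need 0.5 × 111195 × 10⁻ᴺ ≤ 0.36 → 10⁻ᴺ ≤ 6.475e-06, so N ≥ 5.19.
N = 5 would give 0.556 m (too coarse); N = 6 gives 0.0556 m ≤ 0.36 m.

6 decimal places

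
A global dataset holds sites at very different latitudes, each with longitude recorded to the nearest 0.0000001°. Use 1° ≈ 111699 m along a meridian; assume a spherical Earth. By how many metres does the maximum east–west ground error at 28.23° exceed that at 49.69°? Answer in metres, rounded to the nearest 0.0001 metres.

Rounding to 7 decimal places leaves the longitude within ±5e-08° of the true value.
Error at 28.23° = 5e-08° × 111699 × cos 28.23° ≈ 0.0055849 × 0.8811 = 0.0049207 m.
Error at 49.69° = 5e-08° × 111699 × cos 49.69° ≈ 0.0055849 × 0.6469 = 0.003613 m.
So the lower-latitude error exceeds the higher by 0.0049207 − 0.003613 = 0.0013076 m.

0.0013 metres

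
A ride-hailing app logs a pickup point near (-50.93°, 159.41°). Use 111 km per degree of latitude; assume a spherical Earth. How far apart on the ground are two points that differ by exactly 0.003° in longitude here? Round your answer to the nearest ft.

0.003° of longitude at 50.93° is 0.003 × 111000 × cos 50.93° ≈ 0.003 × 69959.9 = 209.88 m.
In feet: 209.88 m ÷ 0.3048 ≈ 688.58 ft.

689 ft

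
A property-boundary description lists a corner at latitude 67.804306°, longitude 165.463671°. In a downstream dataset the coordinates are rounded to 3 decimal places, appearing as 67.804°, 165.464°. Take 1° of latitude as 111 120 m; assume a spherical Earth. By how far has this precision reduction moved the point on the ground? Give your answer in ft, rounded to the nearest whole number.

Δlat = 67.804306 − 67.804 = +0.000306°; Δlon = 165.463671 − 165.464 = -0.000329°.
N–S: 0.000306° × 111120 m/° = 34.0027 m.
East–west at this latitude: -0.000329° × 111120 × cos 67.804° ≈ -0.000329 × 41978.5 = -13.8109 m.
Hypotenuse of the two orthogonal shifts: √(34.0027² + 13.8109²) = 36.7005 m.
Converting: 36.7005 m × 3.2808 ft/m ≈ 120.41 ft.

120 ft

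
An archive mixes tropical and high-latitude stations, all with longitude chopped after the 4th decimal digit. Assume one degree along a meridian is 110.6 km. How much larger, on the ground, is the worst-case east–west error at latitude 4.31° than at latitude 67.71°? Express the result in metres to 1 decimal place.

Truncating at 4 decimal places can drop up to a full unit in the last place, so the longitude may be off by as much as 0.0001°.
Error at 4.31° = 0.0001° × 110600 × cos 4.31° ≈ 11.06 × 0.9972 = 11.029 m.
Error at 67.71° = 0.0001° × 110600 × cos 67.71° ≈ 11.06 × 0.3793 = 4.195 m.
So the lower-latitude error exceeds the higher by 11.029 − 4.195 = 6.8337 m.

6.8 metres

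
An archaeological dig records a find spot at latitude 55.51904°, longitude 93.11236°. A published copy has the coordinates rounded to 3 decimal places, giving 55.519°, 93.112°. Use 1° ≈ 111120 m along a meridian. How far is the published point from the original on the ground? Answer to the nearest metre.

Δlat = 55.51904 − 55.519 = +0.00004°; Δlon = 93.11236 − 93.112 = +0.00036°.
N–S: 0.00004° × 111120 m/° = 4.4448 m.
East–west at this latitude: 0.00036° × 111120 × cos 55.519° ≈ 0.00036 × 62908.7 = 22.6471 m.
Distance: √(4.4448² + 22.6471²) ≈ 23.0792 m.

23 metres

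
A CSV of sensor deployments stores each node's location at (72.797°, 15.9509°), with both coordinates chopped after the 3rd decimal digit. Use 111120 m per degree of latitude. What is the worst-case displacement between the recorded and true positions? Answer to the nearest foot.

Truncating at 3 decimal places can drop up to a full unit in the last place, so each coordinate may be off by as much as 0.001°.
Latitude error → 0.001 × 111120 = 111.12 m along the meridian.
E–W at 72.797°: 0.001° × 111120 × cos 72.797° = 0.001 × 111120 × 0.2958 ≈ 32.8646 m.
The two errors are perpendicular, so the maximum displacement is √(111.12² + 32.8646²) ≈ 115.878 m.
Converting: 115.878 m × 3.2808 ft/m ≈ 380.18 ft.

380 feet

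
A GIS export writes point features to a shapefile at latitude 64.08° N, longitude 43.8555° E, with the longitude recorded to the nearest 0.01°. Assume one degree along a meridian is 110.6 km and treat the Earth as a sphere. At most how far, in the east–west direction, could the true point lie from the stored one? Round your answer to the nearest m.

Rounding to 2 decimal places leaves the longitude within ±0.005° of the true value.
At latitude 64.08° a degree of longitude spans 110600 m × cos 64.08° = 110600 × 0.4371 ≈ 48345 m.
East–west error: 0.005° × 48345 m/° ≈ 241.725 m.

242 m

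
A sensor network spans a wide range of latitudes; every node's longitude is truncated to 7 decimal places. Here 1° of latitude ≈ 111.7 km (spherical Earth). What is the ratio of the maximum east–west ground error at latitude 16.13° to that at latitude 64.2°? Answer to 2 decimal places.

2.21

Truncating at 7 decimal places can drop up to a full unit in the last place, so the longitude may be off by as much as 1e-07°.
At 16.13°: 1e-07° × 111700 × cos 16.13° = 1e-07 × 111700 × 0.9606 ≈ 0.01073 m.
At 64.2°: 1e-07° × 111700 × cos 64.2° = 1e-07 × 111700 × 0.4352 ≈ 0.0048615 m.
The ratio reduces to cos 16.13° / cos 64.2° = 0.9606/0.4352 ≈ 2.2072.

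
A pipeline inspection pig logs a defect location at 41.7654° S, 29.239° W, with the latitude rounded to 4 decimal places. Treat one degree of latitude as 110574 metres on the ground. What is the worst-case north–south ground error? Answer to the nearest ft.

Rounding to 4 decimal places leaves the latitude within ±5e-05° of the true value.
So the N–S error is at most 5e-05 × 110574 = 5.5287 m.
Converting: 5.5287 m × 3.2808 ft/m ≈ 18.139 ft.

18 ft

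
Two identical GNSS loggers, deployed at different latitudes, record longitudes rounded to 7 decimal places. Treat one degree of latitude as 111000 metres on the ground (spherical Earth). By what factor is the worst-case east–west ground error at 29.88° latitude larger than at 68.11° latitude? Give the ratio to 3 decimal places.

2.326

Rounding to 7 decimal places leaves the longitude within ±5e-08° of the true value.
Error at 29.88° = 5e-08° × 111000 × cos 29.88° ≈ 0.00555 × 0.8671 = 0.0048122 m.
Error at 68.11° = 5e-08° × 111000 × cos 68.11° ≈ 0.00555 × 0.3728 = 0.0020692 m.
Ratio: 0.0048122 / 0.0020692 = cos 29.88° / cos 68.11° ≈ 2.3257.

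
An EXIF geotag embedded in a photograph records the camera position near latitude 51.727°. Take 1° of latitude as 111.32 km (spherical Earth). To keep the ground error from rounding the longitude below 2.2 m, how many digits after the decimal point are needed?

At 51.727° one degree of longitude covers 111320 × cos 51.727° ≈ 111320 × 0.6194 ≈ 68952.6 m.
N decimal places → at most half a unit in the last place, 0.5 × 10⁻ᴺ° = 68952.6/2 × 10⁻ᴺ m.
Need 0.5 × 68952.6 × 10⁻ᴺ ≤ 2.2 → 10⁻ᴺ ≤ 6.381e-05, so N ≥ 4.20.
So 5 decimal places suffice (0.345 m); 4 would allow up to 3.45 m.

5 decimal places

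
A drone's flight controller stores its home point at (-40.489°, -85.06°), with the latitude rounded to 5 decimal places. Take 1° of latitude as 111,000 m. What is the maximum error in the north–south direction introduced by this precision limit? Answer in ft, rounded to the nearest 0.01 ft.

1.82 ft

Rounding to 5 decimal places leaves the latitude within ±5e-06° of the true value.
Along the meridian that is 5e-06° × 111000 m/° = 0.555 m.
Converting: 0.555 m × 3.2808 ft/m ≈ 1.8209 ft.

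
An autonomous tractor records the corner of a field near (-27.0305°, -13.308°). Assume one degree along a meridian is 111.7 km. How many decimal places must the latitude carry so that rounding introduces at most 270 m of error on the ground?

One degree of latitude covers 111700 m.
Rounding to N decimal places gives at most 0.5 × 10⁻ᴺ degrees of error, i.e. 0.5 × 10⁻ᴺ × 111700 m.
Setting 55850 × 10⁻ᴺ ≤ 270 gives 10ᴺ ≥ 206.9, i.e. N ≥ 2.32.
At 2 places the error can reach 558 m, but 3 places keeps it to 55.9 m.

3 decimal places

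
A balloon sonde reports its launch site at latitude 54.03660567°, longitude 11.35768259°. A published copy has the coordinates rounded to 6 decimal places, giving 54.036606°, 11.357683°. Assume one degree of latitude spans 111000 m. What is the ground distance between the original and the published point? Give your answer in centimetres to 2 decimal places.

The latitude changed by -0.00000033° and the longitude by -0.00000041°.
N–S: -0.00000033° × 111000 m/° = -0.03663 m.
East–west at this latitude: -0.00000041° × 111000 × cos 54.0366° ≈ -0.00000041 × 65186.8 = -0.0267266 m.
Combined displacement = (0.03663² + 0.0267266²)^½ ≈ 0.0453439 m.
That is 0.0453439 m = 4.5344 cm.

4.53 centimetres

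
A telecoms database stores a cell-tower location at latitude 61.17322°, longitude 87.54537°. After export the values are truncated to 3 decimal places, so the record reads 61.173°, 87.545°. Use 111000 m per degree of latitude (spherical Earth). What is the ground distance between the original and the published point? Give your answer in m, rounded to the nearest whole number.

The latitude changed by +0.00022° and the longitude by +0.00037°.
North–south shift: 0.00022 × 111000 = 24.42 m.
East–west at this latitude: 0.00037° × 111000 × cos 61.173° ≈ 0.00037 × 53520.5 = 19.8026 m.
Distance: √(24.42² + 19.8026²) ≈ 31.4401 m.

31 m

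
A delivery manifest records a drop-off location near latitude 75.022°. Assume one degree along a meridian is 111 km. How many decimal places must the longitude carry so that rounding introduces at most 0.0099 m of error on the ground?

7 decimal places

At 75.022° one degree of longitude covers 111000 × cos 75.022° ≈ 111000 × 0.2584 ≈ 28687.7 m.
Rounding to N decimal places gives at most 0.5 × 10⁻ᴺ degrees of error, i.e. 0.5 × 10⁻ᴺ × 28687.7 m.
Need 0.5 × 28687.7 × 10⁻ᴺ ≤ 0.0099 → 10⁻ᴺ ≤ 6.902e-07, so N ≥ 6.16.
So 7 decimal places suffice (0.00143 m); 6 would allow up to 0.0143 m.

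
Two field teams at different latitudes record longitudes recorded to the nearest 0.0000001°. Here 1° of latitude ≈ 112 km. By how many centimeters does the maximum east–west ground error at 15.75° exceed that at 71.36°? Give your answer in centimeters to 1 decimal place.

Rounding to 7 decimal places leaves the longitude within ±5e-08° of the true value.
At 15.75°: 5e-08° × 112000 × cos 15.75° = 5e-08 × 112000 × 0.9625 ≈ 0.0053897 m.
Error at 71.36° = 5e-08° × 112000 × cos 71.36° ≈ 0.0056 × 0.3196 = 0.0017899 m.
So the lower-latitude error exceeds the higher by 0.0053897 − 0.0017899 = 0.0035999 m.
That is 0.00359987 m = 0.35999 cm.

0.4 centimeters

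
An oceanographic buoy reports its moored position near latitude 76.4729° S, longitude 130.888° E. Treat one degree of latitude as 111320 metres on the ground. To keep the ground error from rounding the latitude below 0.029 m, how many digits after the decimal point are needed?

One degree of latitude covers 111320 m.
Rounding to N decimal places gives at most 0.5 × 10⁻ᴺ degrees of error, i.e. 0.5 × 10⁻ᴺ × 111320 m.
Need 0.5 × 111320 × 10⁻ᴺ ≤ 0.029 → 10⁻ᴺ ≤ 5.210e-07, so N ≥ 6.28.
So 7 decimal places suffice (0.00557 m); 6 would allow up to 0.0557 m.

7 decimal places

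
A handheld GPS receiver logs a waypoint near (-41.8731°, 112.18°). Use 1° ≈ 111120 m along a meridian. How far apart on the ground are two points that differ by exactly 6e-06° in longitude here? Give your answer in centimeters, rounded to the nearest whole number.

One degree of longitude here spans 111120 × cos 41.8731° = 111120 × 0.7446 ≈ 82742.7 m; 6e-06° of that is 0.496456 m.
That is 0.496456 m = 49.646 cm.

50 centimeters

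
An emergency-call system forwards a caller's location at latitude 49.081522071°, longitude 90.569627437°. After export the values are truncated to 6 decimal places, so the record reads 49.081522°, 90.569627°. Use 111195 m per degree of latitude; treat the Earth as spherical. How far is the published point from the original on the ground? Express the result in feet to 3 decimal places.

0.108 feet

Δlat = 49.081522071 − 49.081522 = +0.000000071°; Δlon = 90.569627437 − 90.569627 = +0.000000437°.
N–S: 0.000000071° × 111195 m/° = 0.00789485 m.
East–west at this latitude: 0.000000437° × 111195 × cos 49.0815° ≈ 0.000000437 × 72831 = 0.0318271 m.
Combined displacement = (0.00789485² + 0.0318271²)^½ ≈ 0.0327917 m.
In feet: 0.0327917 m ÷ 0.3048 ≈ 0.10758 ft.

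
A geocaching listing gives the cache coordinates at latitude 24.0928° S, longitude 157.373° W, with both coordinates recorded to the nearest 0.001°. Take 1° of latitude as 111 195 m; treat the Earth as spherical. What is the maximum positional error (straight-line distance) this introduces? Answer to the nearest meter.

Rounding to 3 decimal places leaves each coordinate within ±0.0005° of the true value.
N–S: 0.0005° × 111195 m/° = 55.5975 m.
Longitude error → 0.0005 × 111195 × cos 24.0928° = 0.0005 × 111195 × 0.9129 ≈ 50.7542 m.
The two errors are perpendicular, so the maximum displacement is √(55.5975² + 50.7542²) ≈ 75.2799 m.

75 meters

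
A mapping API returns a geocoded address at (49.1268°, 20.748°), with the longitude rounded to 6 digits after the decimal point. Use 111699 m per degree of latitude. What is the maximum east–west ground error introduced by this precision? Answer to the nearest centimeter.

4 centimeters

Rounding to 6 decimal places leaves the longitude within ±5e-07° of the true value.
One degree of longitude at 49.1268° is 111699 × cos 49.1268° ≈ 111699 × 0.6544 = 73094.4 m.
Maximum E–W displacement: 5e-07 × 73094.4 = 0.0365472 m.
That is 0.0365472 m = 3.6547 cm.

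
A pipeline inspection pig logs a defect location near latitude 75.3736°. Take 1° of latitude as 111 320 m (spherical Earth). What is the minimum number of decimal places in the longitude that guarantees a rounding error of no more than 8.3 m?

At 75.3736° one degree of longitude covers 111320 × cos 75.3736° ≈ 111320 × 0.2525 ≈ 28110 m.
N decimal places → at most half a unit in the last place, 0.5 × 10⁻ᴺ° = 28110/2 × 10⁻ᴺ m.
Need 0.5 × 28110 × 10⁻ᴺ ≤ 8.3 → 10⁻ᴺ ≤ 5.905e-04, so N ≥ 3.23.
At 3 places the error can reach 14.1 m, but 4 places keeps it to 1.41 m.

4 decimal places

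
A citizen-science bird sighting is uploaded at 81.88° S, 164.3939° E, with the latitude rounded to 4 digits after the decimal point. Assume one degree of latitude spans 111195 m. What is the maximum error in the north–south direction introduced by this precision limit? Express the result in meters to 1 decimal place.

5.6 meters

Rounding to 4 decimal places leaves the latitude within ±5e-05° of the true value.
North–south distance: 5e-05° × 111195 m/° = 5.55975 m.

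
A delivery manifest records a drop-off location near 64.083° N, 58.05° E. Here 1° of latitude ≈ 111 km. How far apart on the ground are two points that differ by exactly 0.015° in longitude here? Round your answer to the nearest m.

728 m

0.015° of longitude at 64.083° is 0.015 × 111000 × cos 64.083° ≈ 0.015 × 48514.6 = 727.719 m.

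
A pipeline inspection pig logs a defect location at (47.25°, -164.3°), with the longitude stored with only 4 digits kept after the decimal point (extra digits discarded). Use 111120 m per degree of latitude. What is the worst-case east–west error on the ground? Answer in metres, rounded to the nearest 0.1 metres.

7.5 metres

Truncating at 4 decimal places can drop up to a full unit in the last place, so the longitude may be off by as much as 0.0001°.
One degree of longitude at 47.25° is 111120 × cos 47.25° ≈ 111120 × 0.6788 = 75428.3 m.
So at most 0.0001° × 75428.3 ≈ 7.54283 m east–west.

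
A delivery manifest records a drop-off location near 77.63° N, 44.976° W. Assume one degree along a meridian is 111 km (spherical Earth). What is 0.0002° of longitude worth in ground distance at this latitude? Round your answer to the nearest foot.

16 feet

0.0002° of longitude at 77.63° is 0.0002 × 111000 × cos 77.63° ≈ 0.0002 × 23778.9 = 4.75577 m.
In feet: 4.75577 m ÷ 0.3048 ≈ 15.603 ft.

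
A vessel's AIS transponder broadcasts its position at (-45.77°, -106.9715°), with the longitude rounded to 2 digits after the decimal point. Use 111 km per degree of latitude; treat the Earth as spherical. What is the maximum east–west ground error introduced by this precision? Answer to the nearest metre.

387 metres

Rounding to 2 decimal places leaves the longitude within ±0.005° of the true value.
One degree of longitude at 45.77° is 111000 × cos 45.77° ≈ 111000 × 0.6975 = 77427 m.
Maximum E–W displacement: 0.005 × 77427 = 387.135 m.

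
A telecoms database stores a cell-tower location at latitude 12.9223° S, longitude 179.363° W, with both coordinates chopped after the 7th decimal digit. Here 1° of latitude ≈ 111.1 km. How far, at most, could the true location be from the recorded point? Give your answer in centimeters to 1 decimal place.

Truncating at 7 decimal places can drop up to a full unit in the last place, so each coordinate may be off by as much as 1e-07°.
Latitude error → 1e-07 × 111100 = 0.01111 m along the meridian.
E–W at 12.9223°: 1e-07° × 111100 × cos 12.9223° = 1e-07 × 111100 × 0.9747 ≈ 0.0108286 m.
Worst case both components are at the extreme and orthogonal: √(0.01111² + 0.0108286²) ≈ 0.0155142 m.
That is 0.0155142 m = 1.5514 cm.

1.6 centimeters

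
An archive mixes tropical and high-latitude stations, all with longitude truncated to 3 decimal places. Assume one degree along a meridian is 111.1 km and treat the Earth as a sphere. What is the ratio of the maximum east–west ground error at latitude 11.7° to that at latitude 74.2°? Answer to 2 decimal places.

Truncating at 3 decimal places can drop up to a full unit in the last place, so the longitude may be off by as much as 0.001°.
At 11.7°: 0.001° × 111100 × cos 11.7° = 0.001 × 111100 × 0.9792 ≈ 108.79 m.
At 74.2°: 0.001° × 111100 × cos 74.2° = 0.001 × 111100 × 0.2723 ≈ 30.25 m.
The ratio reduces to cos 11.7° / cos 74.2° = 0.9792/0.2723 ≈ 3.5964.

3.60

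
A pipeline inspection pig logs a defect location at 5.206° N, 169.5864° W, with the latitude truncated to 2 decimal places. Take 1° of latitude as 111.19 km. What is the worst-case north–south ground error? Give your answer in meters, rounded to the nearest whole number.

Truncating at 2 decimal places can drop up to a full unit in the last place, so the latitude may be off by as much as 0.01°.
North–south distance: 0.01° × 111190 m/° = 1111.9 m.

1112 meters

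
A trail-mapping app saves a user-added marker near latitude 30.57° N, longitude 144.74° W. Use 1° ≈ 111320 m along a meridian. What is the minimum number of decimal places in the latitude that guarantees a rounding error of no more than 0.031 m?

7

One degree of latitude covers 111320 m.
N decimal places → at most half a unit in the last place, 0.5 × 10⁻ᴺ° = 111320/2 × 10⁻ᴺ m.
Need 0.5 × 111320 × 10⁻ᴺ ≤ 0.031 → 10⁻ᴺ ≤ 5.570e-07, so N ≥ 6.25.
N = 6 would give 0.0557 m (too coarse); N = 7 gives 0.00557 m ≤ 0.031 m.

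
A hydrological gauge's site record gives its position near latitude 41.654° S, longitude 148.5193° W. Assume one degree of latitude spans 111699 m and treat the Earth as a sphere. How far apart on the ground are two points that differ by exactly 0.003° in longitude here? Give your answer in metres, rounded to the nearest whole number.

At 41.654° a degree of longitude is 111699 × cos 41.654° ≈ 83458.4 m, so 0.003° corresponds to 250.375 m.

250 metres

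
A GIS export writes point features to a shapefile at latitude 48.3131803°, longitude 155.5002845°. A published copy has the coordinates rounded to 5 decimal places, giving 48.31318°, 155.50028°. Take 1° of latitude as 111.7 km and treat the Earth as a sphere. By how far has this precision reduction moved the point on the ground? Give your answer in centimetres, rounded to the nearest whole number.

Δlat = 48.3131803 − 48.31318 = +0.0000003°; Δlon = 155.5002845 − 155.50028 = +0.0000045°.
North–south shift: 0.0000003 × 111700 = 0.03351 m.
E–W at 48.3132°: 0.0000045° × 111700 × cos 48.3132° = 0.0000045 × 111700 × 0.6651 ≈ 0.334292 m.
Hypotenuse of the two orthogonal shifts: √(0.03351² + 0.334292²) = 0.335967 m.
That is 0.335967 m = 33.597 cm.

34 centimetres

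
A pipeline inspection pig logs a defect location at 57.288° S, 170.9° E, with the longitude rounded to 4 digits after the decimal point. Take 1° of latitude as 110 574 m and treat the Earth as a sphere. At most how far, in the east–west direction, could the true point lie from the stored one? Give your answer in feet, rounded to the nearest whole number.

Rounding to 4 decimal places leaves the longitude within ±5e-05° of the true value.
One degree of longitude at 57.288° is 110574 × cos 57.288° ≈ 110574 × 0.5404 = 59756 m.
East–west error: 5e-05° × 59756 m/° ≈ 2.9878 m.
In feet: 2.9878 m ÷ 0.3048 ≈ 9.8025 ft.

10 feet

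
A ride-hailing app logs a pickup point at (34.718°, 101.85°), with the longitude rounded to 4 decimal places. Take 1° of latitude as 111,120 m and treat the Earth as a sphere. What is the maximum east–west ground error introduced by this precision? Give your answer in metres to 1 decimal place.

4.6 metres

Rounding to 4 decimal places leaves the longitude within ±5e-05° of the true value.
One degree of longitude at 34.718° is 111120 × cos 34.718° ≈ 111120 × 0.8220 = 91336.8 m.
So at most 5e-05° × 91336.8 ≈ 4.56684 m east–west.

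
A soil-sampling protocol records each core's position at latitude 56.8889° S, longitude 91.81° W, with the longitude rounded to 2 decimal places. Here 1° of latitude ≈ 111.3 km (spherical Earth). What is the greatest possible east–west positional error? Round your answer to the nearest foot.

997 feet

Rounding to 2 decimal places leaves the longitude within ±0.005° of the true value.
At latitude 56.8889° a degree of longitude spans 111300 m × cos 56.8889° = 111300 × 0.5463 ≈ 60799.2 m.
Maximum E–W displacement: 0.005 × 60799.2 = 303.996 m.
Converting: 303.996 m × 3.2808 ft/m ≈ 997.36 ft.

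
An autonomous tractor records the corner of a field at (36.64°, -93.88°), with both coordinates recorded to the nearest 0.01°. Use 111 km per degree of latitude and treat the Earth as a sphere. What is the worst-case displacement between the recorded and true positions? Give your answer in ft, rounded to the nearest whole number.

Rounding to 2 decimal places leaves each coordinate within ±0.005° of the true value.
North–south component: 0.005° × 111000 = 555 m.
E–W at 36.64°: 0.005° × 111000 × cos 36.64° = 0.005 × 111000 × 0.8024 ≈ 445.333 m.
The two errors are perpendicular, so the maximum displacement is √(555² + 445.333²) ≈ 711.58 m.
In feet: 711.58 m ÷ 0.3048 ≈ 2334.6 ft.

2335 ft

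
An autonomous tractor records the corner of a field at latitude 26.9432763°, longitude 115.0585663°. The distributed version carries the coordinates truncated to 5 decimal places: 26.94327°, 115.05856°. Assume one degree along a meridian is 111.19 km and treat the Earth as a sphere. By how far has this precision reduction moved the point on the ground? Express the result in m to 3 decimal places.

0.938 m

The latitude changed by +0.0000063° and the longitude by +0.0000063°.
North–south shift: 0.0000063 × 111190 = 0.700497 m.
East–west at this latitude: 0.0000063° × 111190 × cos 26.9433° ≈ 0.0000063 × 99120.9 = 0.624462 m.
Hypotenuse of the two orthogonal shifts: √(0.700497² + 0.624462²) = 0.938429 m.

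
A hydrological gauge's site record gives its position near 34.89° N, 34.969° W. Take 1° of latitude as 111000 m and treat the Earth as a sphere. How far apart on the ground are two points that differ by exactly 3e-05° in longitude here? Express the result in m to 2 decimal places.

2.73 m

3e-05° of longitude at 34.89° is 3e-05 × 111000 × cos 34.89° ≈ 3e-05 × 91047.9 = 2.73144 m.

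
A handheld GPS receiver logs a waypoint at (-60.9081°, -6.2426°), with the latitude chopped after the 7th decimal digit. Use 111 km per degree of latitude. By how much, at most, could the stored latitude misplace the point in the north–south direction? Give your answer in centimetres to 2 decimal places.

1.11 centimetres

Truncating at 7 decimal places can drop up to a full unit in the last place, so the latitude may be off by as much as 1e-07°.
Along the meridian that is 1e-07° × 111000 m/° = 0.0111 m.
That is 0.0111 m = 1.11 cm.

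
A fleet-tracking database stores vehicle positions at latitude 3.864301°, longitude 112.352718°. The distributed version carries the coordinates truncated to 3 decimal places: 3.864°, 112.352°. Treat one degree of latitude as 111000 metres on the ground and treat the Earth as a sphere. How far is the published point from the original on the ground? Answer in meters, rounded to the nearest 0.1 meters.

86.3 meters

Δlat = 3.864301 − 3.864 = +0.000301°; Δlon = 112.352718 − 112.352 = +0.000718°.
N–S: 0.000301° × 111000 m/° = 33.411 m.
E–W at 3.864°: 0.000718° × 111000 × cos 3.864° = 0.000718 × 111000 × 0.9977 ≈ 79.5168 m.
Combined displacement = (33.411² + 79.5168²)^½ ≈ 86.2509 m.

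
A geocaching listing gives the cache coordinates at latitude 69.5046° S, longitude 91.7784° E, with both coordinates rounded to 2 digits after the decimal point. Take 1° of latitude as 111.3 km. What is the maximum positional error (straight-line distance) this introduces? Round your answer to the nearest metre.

Rounding to 2 decimal places leaves each coordinate within ±0.005° of the true value.
N–S: 0.005° × 111300 m/° = 556.5 m.
East–west component at 69.5046°: 0.005° × 111300 × cos 69.5046° ≈ 0.005 × 38969.7 ≈ 194.849 m.
Combining orthogonally: (556.5² + 194.849²)^½ ≈ 589.625 m.

590 metres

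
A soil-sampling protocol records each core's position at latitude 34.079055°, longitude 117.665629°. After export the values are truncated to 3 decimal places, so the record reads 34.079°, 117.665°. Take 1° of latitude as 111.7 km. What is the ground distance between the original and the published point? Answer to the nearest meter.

Δlat = 34.079055 − 34.079 = +0.000055°; Δlon = 117.665629 − 117.665 = +0.000629°.
N–S: 0.000055° × 111700 m/° = 6.1435 m.
E–W at 34.079°: 0.000629° × 111700 × cos 34.079° = 0.000629 × 111700 × 0.8283 ≈ 58.1934 m.
Hypotenuse of the two orthogonal shifts: √(6.1435² + 58.1934²) = 58.5168 m.

59 meters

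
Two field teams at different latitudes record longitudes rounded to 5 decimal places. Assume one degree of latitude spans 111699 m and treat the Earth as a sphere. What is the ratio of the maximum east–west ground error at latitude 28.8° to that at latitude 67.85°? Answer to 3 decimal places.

2.324

Rounding to 5 decimal places leaves the longitude within ±5e-06° of the true value.
Error at 28.8° = 5e-06° × 111699 × cos 28.8° ≈ 0.5585 × 0.8763 = 0.48941 m.
At 67.85°: 5e-06° × 111699 × cos 67.85° = 5e-06 × 111699 × 0.3770 ≈ 0.21057 m.
Ratio: 0.48941 / 0.21057 = cos 28.8° / cos 67.85° ≈ 2.3242.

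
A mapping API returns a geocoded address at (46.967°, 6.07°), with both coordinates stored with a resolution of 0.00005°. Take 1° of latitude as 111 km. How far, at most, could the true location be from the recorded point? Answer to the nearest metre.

3 metres

With a 0.00005° grid the true value lies within half a step, ±0.00005°/2 = ±2.5e-05°, of the stored one.
Latitude error → 2.5e-05 × 111000 = 2.775 m along the meridian.
E–W at 46.967°: 2.5e-05° × 111000 × cos 46.967° = 2.5e-05 × 111000 × 0.6824 ≈ 1.89371 m.
Combining orthogonally: (2.775² + 1.89371²)^½ ≈ 3.35958 m.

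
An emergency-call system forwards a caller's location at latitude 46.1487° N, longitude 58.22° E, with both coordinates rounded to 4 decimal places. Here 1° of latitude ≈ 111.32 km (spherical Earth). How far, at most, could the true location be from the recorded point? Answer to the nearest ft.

Rounding to 4 decimal places leaves each coordinate within ±5e-05° of the true value.
Latitude error → 5e-05 × 111320 = 5.566 m along the meridian.
E–W at 46.1487°: 5e-05° × 111320 × cos 46.1487° = 5e-05 × 111320 × 0.6928 ≈ 3.85606 m.
The two errors are perpendicular, so the maximum displacement is √(5.566² + 3.85606²) ≈ 6.77123 m.
Converting: 6.77123 m × 3.2808 ft/m ≈ 22.215 ft.

22 ft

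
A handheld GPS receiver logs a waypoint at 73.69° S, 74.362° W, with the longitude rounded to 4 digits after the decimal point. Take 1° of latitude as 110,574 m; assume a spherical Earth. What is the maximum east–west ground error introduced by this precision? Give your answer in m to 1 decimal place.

1.6 m

Rounding to 4 decimal places leaves the longitude within ±5e-05° of the true value.
Parallels shrink by cos φ, so at 73.69° a degree of longitude is 110574 × 0.2808 ≈ 31053 m.
Maximum E–W displacement: 5e-05 × 31053 = 1.55265 m.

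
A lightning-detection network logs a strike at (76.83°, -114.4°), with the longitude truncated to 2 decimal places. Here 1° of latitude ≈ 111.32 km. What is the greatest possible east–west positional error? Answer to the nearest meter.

254 meters

Truncating at 2 decimal places can drop up to a full unit in the last place, so the longitude may be off by as much as 0.01°.
At latitude 76.83° a degree of longitude spans 111320 m × cos 76.83° = 111320 × 0.2278 ≈ 25363.3 m.
So at most 0.01° × 25363.3 ≈ 253.633 m east–west.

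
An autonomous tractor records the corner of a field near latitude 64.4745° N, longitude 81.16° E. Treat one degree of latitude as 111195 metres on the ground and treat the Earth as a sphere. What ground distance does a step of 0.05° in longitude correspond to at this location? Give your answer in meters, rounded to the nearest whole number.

One degree of longitude here spans 111195 × cos 64.4745° = 111195 × 0.4309 ≈ 47915.3 m; 0.05° of that is 2395.77 m.

2396 meters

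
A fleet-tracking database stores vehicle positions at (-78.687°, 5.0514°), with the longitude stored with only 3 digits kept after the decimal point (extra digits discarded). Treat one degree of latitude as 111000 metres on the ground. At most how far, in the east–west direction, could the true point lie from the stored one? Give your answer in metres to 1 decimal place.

Truncating at 3 decimal places can drop up to a full unit in the last place, so the longitude may be off by as much as 0.001°.
Parallels shrink by cos φ, so at 78.687° a degree of longitude is 111000 × 0.1962 ≈ 21774.7 m.
East–west error: 0.001° × 21774.7 m/° ≈ 21.7747 m.

21.8 metres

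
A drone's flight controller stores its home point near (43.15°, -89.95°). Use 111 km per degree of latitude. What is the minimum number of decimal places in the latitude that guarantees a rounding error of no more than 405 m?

One degree of latitude covers 111000 m.
N decimal places → at most half a unit in the last place, 0.5 × 10⁻ᴺ° = 111000/2 × 10⁻ᴺ m.
Setting 55500 × 10⁻ᴺ ≤ 405 gives 10ᴺ ≥ 137, i.e. N ≥ 2.14.
At 2 places the error can reach 555 m, but 3 places keeps it to 55.5 m.

3 decimal places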